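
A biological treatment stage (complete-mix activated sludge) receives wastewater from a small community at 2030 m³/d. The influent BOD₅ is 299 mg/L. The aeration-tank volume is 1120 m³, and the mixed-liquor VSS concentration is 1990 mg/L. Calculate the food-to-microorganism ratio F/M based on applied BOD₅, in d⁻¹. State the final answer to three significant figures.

F/M = Q·S₀ / (V·X) = 2030 × 299 / (1120 × 1990) = 0.2723 g BOD₅·(g VSS·d)⁻¹.

F/M ≈ 0.272 d⁻¹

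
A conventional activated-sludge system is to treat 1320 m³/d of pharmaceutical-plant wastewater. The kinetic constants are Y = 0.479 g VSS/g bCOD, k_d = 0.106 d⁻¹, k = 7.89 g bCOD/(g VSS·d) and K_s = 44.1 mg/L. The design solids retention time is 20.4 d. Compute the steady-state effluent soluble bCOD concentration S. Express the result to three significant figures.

S ≈ 1.89 mg/L

From the Monod/SRT balance for a CMAS, S = K_s·(1+k_d θ_c)/[θ_c·(Y k − k_d) − 1] = 44.1 × (1 + 0.106 × 20.4) / [20.4 × (0.479 × 7.89 − 0.106) − 1] = 139.5 / 73.94 = 1.886 mg/L.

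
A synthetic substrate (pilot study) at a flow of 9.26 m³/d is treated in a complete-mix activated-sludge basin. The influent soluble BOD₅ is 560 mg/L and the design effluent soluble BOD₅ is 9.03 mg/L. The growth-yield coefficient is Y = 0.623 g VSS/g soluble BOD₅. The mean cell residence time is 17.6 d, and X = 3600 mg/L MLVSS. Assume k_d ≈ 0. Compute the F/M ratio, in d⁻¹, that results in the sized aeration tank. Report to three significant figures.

F/M ≈ 0.0927 d⁻¹

V·X = Y·Q·ΔS·θ_c gives V = 0.623 × 9.26 × (560 − 9.03) × 17.6 / 3600 = 15.54 m³.
F/M = Q·S₀ / (V·X) = 9.26 × 560 / (15.54 × 3600) = 0.09270 g soluble BOD₅·(g VSS·d)⁻¹.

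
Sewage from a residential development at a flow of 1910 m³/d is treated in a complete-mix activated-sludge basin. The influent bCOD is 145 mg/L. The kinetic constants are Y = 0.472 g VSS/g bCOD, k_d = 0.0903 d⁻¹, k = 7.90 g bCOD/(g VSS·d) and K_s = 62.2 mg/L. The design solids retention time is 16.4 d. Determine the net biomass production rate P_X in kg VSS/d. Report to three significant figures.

From the Monod/SRT balance for a CMAS, S = K_s·(1+k_d θ_c)/[θ_c·(Y k − k_d) − 1] = 62.2 × (1 + 0.0903 × 16.4) / [16.4 × (0.472 × 7.90 − 0.0903) − 1] = 154.3 / 58.67 = 2.630 mg/L.
The observed yield is Y_obs = Y/(1 + k_d·θ_c) = 0.472 / (1 + 0.0903 × 16.4) = 0.472 / 2.481 = 0.1903 g VSS per g bCOD removed.
Q·(S₀ − S) = 1910 × (145 − 2.63) × 10⁻³ = 271.9 kg/d removed.
Net biomass production P_X = Y_obs × Q·(S₀ − S) = 0.1903 × 271.9 = 51.73 kg VSS/d.

P_X ≈ 51.7 kg VSS/d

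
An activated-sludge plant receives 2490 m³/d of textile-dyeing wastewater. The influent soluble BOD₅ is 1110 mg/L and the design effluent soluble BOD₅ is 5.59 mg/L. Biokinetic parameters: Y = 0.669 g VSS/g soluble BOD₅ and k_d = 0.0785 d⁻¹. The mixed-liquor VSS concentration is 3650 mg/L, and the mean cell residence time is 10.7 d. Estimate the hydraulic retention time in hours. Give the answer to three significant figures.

From the SRT design equation V = Y Q (S₀−S) θ_c / [X (1 + k_d θ_c)] = 0.669 × 2490 × (1110 − 5.59) × 10.7 / [3650 × (1 + 0.0785 × 10.7)] = 1.97×10^7 / 6716 = 2931 m³.
τ = V/Q = 2931/2490 = 1.177 d, or 28.25 h.

τ ≈ 28.3 h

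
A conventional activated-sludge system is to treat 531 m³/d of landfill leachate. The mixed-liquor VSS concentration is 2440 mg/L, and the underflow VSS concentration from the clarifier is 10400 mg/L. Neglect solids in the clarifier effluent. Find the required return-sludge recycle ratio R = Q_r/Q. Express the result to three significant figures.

R = Q_r/Q = X/(X_r − X) = 2440 / (10400 − 2440) = 0.3065.

R ≈ 0.307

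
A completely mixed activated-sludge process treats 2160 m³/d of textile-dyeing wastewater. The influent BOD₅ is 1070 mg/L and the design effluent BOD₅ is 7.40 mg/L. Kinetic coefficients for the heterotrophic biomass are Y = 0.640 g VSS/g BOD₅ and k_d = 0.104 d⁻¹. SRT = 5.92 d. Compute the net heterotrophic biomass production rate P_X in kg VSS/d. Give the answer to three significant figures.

P_X ≈ 909 kg VSS/d

The observed yield is Y_obs = Y/(1 + k_d·θ_c) = 0.640 / (1 + 0.104 × 5.92) = 0.640 / 1.616 = 0.3961 g VSS per g BOD₅ removed.
Q·(S₀ − S) = 2160 × (1070 − 7.40) × 10⁻³ = 2295 kg/d removed.
Biomass produced: P_X = Y_obs·Q·ΔS = 0.3961 × 2295 ≈ 909.2 kg VSS/d.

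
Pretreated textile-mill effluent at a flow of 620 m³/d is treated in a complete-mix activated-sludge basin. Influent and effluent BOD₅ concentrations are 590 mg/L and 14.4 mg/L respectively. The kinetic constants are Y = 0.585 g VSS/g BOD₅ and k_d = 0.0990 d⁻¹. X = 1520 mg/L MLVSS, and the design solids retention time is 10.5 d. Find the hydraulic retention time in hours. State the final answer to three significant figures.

τ ≈ 27.4 h

Steady-state biomass mass balance: V·X·(1 + k_d·θ_c) = Y·Q·(S₀ − S)·θ_c, so V = 0.585 × 620 × (590 − 14.4) × 10.5 / [1520 × (1 + 0.0990 × 10.5)] = 2.19×10^6 / 3100 = 707.1 m³.
τ = V/Q = 707.1/620 = 1.141 d, or 27.37 h.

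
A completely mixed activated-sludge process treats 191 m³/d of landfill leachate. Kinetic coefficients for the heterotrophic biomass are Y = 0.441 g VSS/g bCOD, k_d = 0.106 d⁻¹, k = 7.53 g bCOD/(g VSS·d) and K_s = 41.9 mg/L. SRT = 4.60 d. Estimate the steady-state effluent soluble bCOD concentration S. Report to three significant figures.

For a completely mixed reactor with recycle the Lawrence–McCarty relation gives S = K_s·(1 + k_d·θ_c) / [θ_c·(Y·k − k_d) − 1] = 41.9 × (1 + 0.106 × 4.60) / [4.60 × (0.441 × 7.53 − 0.106) − 1] = 62.33 / 13.79 = 4.521 mg/L.

S ≈ 4.52 mg/L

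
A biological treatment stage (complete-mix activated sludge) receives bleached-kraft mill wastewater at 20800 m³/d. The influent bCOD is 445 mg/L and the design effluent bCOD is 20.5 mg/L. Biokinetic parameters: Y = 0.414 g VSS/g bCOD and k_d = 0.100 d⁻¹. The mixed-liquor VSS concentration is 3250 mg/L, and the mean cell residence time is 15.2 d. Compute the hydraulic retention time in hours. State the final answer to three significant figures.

τ ≈ 7.83 h

Steady-state biomass mass balance: V·X·(1 + k_d·θ_c) = Y·Q·(S₀ − S)·θ_c, so V = 0.414 × 20800 × (445 − 20.5) × 15.2 / [3250 × (1 + 0.100 × 15.2)] = 5.56×10^7 / 8190 = 6784 m³.
τ = V/Q = 6784/20800 = 0.3262 d, or 7.828 h.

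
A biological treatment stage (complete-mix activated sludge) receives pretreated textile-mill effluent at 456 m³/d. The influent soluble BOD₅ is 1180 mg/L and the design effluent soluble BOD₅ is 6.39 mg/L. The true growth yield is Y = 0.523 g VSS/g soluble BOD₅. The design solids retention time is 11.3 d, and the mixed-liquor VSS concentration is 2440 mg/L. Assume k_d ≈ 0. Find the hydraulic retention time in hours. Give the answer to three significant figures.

Biomass mass balance (decay neglected): V·X = Y·Q·(S₀ − S)·θ_c, so V = 0.523 × 456 × (1180 − 6.39) × 11.3 / 2440 = 1296 m³.
HRT = V/Q = 1296 m³ / 456 m³·d⁻¹ = 2.843 d × 24 = 68.22 h.

τ ≈ 68.2 h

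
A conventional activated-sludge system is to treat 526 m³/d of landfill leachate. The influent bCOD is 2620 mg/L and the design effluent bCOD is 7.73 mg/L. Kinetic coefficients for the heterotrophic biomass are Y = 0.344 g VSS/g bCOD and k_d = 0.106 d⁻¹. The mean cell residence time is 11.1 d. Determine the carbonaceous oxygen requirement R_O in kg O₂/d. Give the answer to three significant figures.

R_O ≈ 1070 kg O₂/d

The observed yield is Y_obs = Y/(1 + k_d·θ_c) = 0.344 / (1 + 0.106 × 11.1) = 0.344 / 2.177 = 0.1580 g VSS per g bCOD removed.
ΔS = 2620 − 7.73 = 2612 mg/L, so the substrate removal rate is 526 × 2612/1000 = 1374 kg bCOD/d.
Biomass synthesised: P_X = Y_obs × 1374 = 217.2 kg VSS/d.
R_O = Q·ΔS − 1.42 P_X = 1374 − 308.4 = 1066 kg O₂/d.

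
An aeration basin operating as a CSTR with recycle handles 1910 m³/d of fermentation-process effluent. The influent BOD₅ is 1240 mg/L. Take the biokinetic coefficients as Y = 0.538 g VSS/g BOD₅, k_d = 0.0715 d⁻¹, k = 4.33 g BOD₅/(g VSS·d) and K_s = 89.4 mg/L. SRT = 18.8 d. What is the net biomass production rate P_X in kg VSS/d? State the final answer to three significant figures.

P_X ≈ 541 kg VSS/d

From the Monod/SRT balance for a CMAS, S = K_s·(1+k_d θ_c)/[θ_c·(Y k − k_d) − 1] = 89.4 × (1 + 0.0715 × 18.8) / [18.8 × (0.538 × 4.33 − 0.0715) − 1] = 209.6 / 41.45 = 5.056 mg/L.
Y_obs = Y / (1 + k_d θ_c) = 0.538 / (1 + 0.0715 × 18.8) = 0.538 / 2.344 = 0.2295.
ΔS = 1240 − 5.06 = 1235 mg/L, so the substrate removal rate is 1910 × 1235/1000 = 2359 kg BOD₅/d.
Net biomass production P_X = Y_obs × Q·(S₀ − S) = 0.2295 × 2359 = 541.3 kg VSS/d.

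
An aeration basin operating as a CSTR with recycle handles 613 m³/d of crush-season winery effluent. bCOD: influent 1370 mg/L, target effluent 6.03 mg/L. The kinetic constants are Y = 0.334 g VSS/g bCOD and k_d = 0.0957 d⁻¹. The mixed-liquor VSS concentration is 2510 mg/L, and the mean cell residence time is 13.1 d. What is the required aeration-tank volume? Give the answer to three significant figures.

V ≈ 647 m³

From the SRT design equation V = Y Q (S₀−S) θ_c / [X (1 + k_d θ_c)] = 0.334 × 613 × (1370 − 6.03) × 13.1 / [2510 × (1 + 0.0957 × 13.1)] = 3.66×10^6 / 5657 = 646.7 m³.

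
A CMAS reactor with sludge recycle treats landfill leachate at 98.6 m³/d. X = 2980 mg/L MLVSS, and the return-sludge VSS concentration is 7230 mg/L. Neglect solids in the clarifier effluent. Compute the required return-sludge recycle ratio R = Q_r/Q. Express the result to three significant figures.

R = Q_r/Q = X/(X_r − X) = 2980 / (7230 − 2980) = 0.7012.

R ≈ 0.701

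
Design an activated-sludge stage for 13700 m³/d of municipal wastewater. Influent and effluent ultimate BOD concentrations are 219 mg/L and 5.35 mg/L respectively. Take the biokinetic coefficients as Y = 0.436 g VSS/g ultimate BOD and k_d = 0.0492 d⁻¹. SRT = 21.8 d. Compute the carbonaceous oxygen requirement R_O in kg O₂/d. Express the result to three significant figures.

Correct the yield for decay: Y_obs = Y/(1 + k_d θ_c) = 0.436 / (1 + 0.0492 × 21.8) = 0.436 / 2.073 = 0.2104.
Mass of ultimate BOD removed per day: Q(S₀ − S) = 13700 × 213.7 g/m³ = 2927 kg/d.
Biomass synthesised: P_X = Y_obs × 2927 = 615.7 kg VSS/d.
R_O = Q·ΔS − 1.42 P_X = 2927 − 874.4 = 2053 kg O₂/d.

R_O ≈ 2050 kg O₂/d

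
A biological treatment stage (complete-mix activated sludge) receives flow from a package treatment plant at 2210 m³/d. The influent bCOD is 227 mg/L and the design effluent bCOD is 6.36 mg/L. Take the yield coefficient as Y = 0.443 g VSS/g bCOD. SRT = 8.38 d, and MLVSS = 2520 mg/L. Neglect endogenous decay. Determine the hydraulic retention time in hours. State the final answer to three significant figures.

With k_d = 0 the design equation reduces to V = Y Q (S₀−S) θ_c / X = 0.443 × 2210 × (227 − 6.36) × 8.38 / 2520 = 718.3 m³.
HRT = V/Q = 718.3 m³ / 2210 m³·d⁻¹ = 0.3250 d × 24 = 7.801 h.

τ ≈ 7.80 h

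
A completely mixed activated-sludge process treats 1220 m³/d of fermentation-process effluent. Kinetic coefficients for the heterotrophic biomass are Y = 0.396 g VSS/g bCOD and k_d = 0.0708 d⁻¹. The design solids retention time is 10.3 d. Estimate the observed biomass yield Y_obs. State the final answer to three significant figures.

Correct the yield for decay: Y_obs = Y/(1 + k_d θ_c) = 0.396 / (1 + 0.0708 × 10.3) = 0.396 / 1.729 = 0.2290.

Y_obs ≈ 0.229 g VSS/g bCOD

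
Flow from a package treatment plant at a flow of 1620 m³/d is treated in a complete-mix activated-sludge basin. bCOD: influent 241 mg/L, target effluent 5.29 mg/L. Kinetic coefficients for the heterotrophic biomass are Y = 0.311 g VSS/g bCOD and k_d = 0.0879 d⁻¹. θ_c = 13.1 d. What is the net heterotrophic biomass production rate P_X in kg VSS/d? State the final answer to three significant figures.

Observed yield with endogenous decay: Y_obs = Y / (1 + k_d·θ_c) = 0.311 / (1 + 0.0879 × 13.1) = 0.311 / 2.151 = 0.1446 g VSS/g bCOD.
Substrate removed = Q·(S₀ − S) = 1620 m³/d × (241 − 5.29) g/m³ = 3.82×10^5 g/d = 381.9 kg/d.
P_X = Y_obs · Q(S₀ − S) = 0.1446 × 381.9 = 55.20 kg VSS/d.

P_X ≈ 55.2 kg VSS/d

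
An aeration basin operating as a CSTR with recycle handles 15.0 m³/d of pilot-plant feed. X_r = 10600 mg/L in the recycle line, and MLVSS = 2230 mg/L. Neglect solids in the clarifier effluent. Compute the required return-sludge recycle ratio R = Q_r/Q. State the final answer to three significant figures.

R ≈ 0.266

Solids balance on the clarifier gives (1+R)X = R·X_r, so R = X/(X_r − X) = 2230 / (10600 − 2230) = 0.2664.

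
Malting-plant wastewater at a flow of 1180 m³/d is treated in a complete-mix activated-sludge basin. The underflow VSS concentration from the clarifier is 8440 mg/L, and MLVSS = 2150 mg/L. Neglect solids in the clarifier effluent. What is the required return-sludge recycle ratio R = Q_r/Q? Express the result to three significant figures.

R ≈ 0.342

R = Q_r/Q = X/(X_r − X) = 2150 / (8440 − 2150) = 0.3418.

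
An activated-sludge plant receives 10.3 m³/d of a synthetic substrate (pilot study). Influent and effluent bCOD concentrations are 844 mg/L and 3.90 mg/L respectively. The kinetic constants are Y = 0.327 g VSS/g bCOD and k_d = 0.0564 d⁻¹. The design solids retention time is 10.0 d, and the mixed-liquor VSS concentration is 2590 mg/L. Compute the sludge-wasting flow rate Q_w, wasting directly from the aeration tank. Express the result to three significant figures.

Rearranging the biomass balance for a CMAS with decay, V = Y·Q·ΔS·θ_c / [X·(1+k_d θ_c)] = 0.327 × 10.3 × (844 − 3.90) × 10.0 / [2590 × (1 + 0.0564 × 10.0)] = 2.83×10^4 / 4051 = 6.985 m³.
With mixed-liquor wasting, θ_c = V/Q_w, so Q_w = V/θ_c = 6.985/10.0 = 0.6985 m³/d.

Q_w ≈ 0.699 m³/d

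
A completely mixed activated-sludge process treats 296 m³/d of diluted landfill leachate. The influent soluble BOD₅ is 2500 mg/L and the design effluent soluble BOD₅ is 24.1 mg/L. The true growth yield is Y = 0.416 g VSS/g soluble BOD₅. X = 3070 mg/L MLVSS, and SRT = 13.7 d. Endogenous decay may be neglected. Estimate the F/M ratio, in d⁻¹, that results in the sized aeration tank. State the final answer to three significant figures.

F/M ≈ 0.177 d⁻¹

V·X = Y·Q·ΔS·θ_c gives V = 0.416 × 296 × (2500 − 24.1) × 13.7 / 3070 = 1361 m³.
F/M = Q·S₀ / (V·X) = 296 × 2500 / (1361 × 3070) = 0.1772 g soluble BOD₅·(g VSS·d)⁻¹.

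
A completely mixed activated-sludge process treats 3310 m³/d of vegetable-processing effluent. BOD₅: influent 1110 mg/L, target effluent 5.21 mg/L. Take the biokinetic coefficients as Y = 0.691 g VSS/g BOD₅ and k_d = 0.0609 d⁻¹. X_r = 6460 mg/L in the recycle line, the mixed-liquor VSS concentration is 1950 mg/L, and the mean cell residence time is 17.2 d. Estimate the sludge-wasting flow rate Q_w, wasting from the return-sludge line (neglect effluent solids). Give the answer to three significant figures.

Rearranging the biomass balance for a CMAS with decay, V = Y·Q·ΔS·θ_c / [X·(1+k_d θ_c)] = 0.691 × 3310 × (1110 − 5.21) × 17.2 / [1950 × (1 + 0.0609 × 17.2)] = 4.35×10^7 / 3993 = 10886 m³.
θ_c = V·X/(Q_w·X_r) when wasting from the recycle, so Q_w = V·X/(θ_c·X_r) = 10886 × 1950 / (17.2 × 6460) = 191.0 m³/d.

Q_w ≈ 191 m³/d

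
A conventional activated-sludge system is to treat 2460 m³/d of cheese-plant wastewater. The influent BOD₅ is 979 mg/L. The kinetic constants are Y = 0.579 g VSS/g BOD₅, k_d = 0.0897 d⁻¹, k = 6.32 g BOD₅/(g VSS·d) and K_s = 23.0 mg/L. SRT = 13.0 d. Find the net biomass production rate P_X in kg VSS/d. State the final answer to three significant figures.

P_X ≈ 643 kg VSS/d

From the Monod/SRT balance for a CMAS, S = K_s·(1+k_d θ_c)/[θ_c·(Y k − k_d) − 1] = 23.0 × (1 + 0.0897 × 13.0) / [13.0 × (0.579 × 6.32 − 0.0897) − 1] = 49.82 / 45.40 = 1.097 mg/L.
Observed yield with endogenous decay: Y_obs = Y / (1 + k_d·θ_c) = 0.579 / (1 + 0.0897 × 13.0) = 0.579 / 2.166 = 0.2673 g VSS/g BOD₅.
Q·(S₀ − S) = 2460 × (979 − 1.10) × 10⁻³ = 2406 kg/d removed.
So the net sludge growth is P_X = 0.2673 × 2406 = 643.0 kg VSS/d.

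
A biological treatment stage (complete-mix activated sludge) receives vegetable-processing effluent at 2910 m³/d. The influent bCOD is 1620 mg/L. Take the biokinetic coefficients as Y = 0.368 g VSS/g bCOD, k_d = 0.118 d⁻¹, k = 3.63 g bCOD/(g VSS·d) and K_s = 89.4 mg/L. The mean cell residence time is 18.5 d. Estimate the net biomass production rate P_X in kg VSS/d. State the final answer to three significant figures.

P_X ≈ 541 kg VSS/d

Effluent substrate depends only on kinetics and SRT: S = K_s(1 + k_d θ_c) / [θ_c(Yk − k_d) − 1] = 89.4 × (1 + 0.118 × 18.5) / [18.5 × (0.368 × 3.63 − 0.118) − 1] = 284.6 / 21.53 = 13.22 mg/L.
Y_obs = Y / (1 + k_d θ_c) = 0.368 / (1 + 0.118 × 18.5) = 0.368 / 3.183 = 0.1156.
Q·(S₀ − S) = 2910 × (1620 − 13.2) × 10⁻³ = 4676 kg/d removed.
So the net sludge growth is P_X = 0.1156 × 4676 = 540.6 kg VSS/d.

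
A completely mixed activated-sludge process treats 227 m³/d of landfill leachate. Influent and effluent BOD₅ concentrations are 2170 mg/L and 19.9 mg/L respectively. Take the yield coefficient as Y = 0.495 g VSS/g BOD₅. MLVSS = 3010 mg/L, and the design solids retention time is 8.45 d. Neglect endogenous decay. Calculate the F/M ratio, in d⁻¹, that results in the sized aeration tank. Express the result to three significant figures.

F/M ≈ 0.241 d⁻¹

V·X = Y·Q·ΔS·θ_c gives V = 0.495 × 227 × (2170 − 19.9) × 8.45 / 3010 = 678.2 m³.
F/M = Q·S₀ / (V·X) = 227 × 2170 / (678.2 × 3010) = 0.2413 g BOD₅·(g VSS·d)⁻¹.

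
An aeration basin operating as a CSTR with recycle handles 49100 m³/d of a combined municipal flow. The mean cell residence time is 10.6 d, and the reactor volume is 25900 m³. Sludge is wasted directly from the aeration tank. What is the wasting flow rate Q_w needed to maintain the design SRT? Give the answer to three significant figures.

Q_w ≈ 2440 m³/d

For wasting at MLVSS concentration, Q_w = V/θ_c = 25900/10.6 = 2443 m³/d.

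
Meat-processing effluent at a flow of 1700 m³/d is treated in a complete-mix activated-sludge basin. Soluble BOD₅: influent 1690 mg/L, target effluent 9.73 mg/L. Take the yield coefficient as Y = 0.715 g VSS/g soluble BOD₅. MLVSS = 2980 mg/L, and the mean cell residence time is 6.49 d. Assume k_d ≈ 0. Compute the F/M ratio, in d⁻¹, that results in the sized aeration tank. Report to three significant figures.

F/M ≈ 0.217 d⁻¹

With k_d = 0 the design equation reduces to V = Y Q (S₀−S) θ_c / X = 0.715 × 1700 × (1690 − 9.73) × 6.49 / 2980 = 4448 m³.
Food-to-microorganism ratio F/M = Q S₀ / (V X) = 1700 × 1690 / (4448 × 2980) = 0.2167 d⁻¹.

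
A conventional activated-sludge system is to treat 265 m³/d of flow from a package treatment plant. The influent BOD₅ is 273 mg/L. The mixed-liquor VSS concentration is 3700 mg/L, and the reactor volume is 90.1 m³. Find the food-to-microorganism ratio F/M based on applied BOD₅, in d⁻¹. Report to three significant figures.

F/M = applied load / biomass = Q·S₀/(V·X) = 265 × 273 / (90.10 × 3700) = 0.2170 d⁻¹.

F/M ≈ 0.217 d⁻¹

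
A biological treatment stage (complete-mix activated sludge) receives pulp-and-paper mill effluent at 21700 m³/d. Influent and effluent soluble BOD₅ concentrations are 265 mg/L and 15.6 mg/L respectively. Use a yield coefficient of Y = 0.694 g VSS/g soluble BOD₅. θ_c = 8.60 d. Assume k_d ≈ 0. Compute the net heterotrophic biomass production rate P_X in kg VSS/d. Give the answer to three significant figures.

P_X ≈ 3760 kg VSS/d

With endogenous decay neglected, the observed yield equals the true yield: Y_obs = Y = 0.694 g VSS/g soluble BOD₅.
Substrate removed = Q·(S₀ − S) = 21700 m³/d × (265 − 15.6) g/m³ = 5.41×10^6 g/d = 5412 kg/d.
So the net sludge growth is P_X = 0.6940 × 5412 = 3756 kg VSS/d.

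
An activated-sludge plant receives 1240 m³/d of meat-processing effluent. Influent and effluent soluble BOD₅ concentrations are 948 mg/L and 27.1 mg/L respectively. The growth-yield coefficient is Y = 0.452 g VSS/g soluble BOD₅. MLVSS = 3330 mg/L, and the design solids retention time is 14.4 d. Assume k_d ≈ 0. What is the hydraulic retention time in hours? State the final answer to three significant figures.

τ ≈ 43.2 h

V·X = Y·Q·ΔS·θ_c gives V = 0.452 × 1240 × (948 − 27.1) × 14.4 / 3330 = 2232 m³.
τ = V/Q = 2232/1240 = 1.800 d, or 43.20 h.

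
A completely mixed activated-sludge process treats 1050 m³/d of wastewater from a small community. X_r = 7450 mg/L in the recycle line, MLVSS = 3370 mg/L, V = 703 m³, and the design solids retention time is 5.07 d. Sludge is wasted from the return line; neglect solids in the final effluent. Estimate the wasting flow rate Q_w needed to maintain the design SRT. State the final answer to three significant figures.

Q_w ≈ 62.7 m³/d

θ_c = V·X/(Q_w·X_r) when wasting from the recycle, so Q_w = V·X/(θ_c·X_r) = 703.0 × 3370 / (5.07 × 7450) = 62.72 m³/d.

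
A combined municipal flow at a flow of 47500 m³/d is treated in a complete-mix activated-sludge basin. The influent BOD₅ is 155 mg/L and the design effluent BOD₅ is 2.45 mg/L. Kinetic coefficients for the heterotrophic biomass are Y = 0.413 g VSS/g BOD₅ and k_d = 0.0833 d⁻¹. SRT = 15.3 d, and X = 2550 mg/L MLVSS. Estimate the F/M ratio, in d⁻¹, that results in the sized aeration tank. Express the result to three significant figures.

Steady-state biomass mass balance: V·X·(1 + k_d·θ_c) = Y·Q·(S₀ − S)·θ_c, so V = 0.413 × 47500 × (155 − 2.45) × 15.3 / [2550 × (1 + 0.0833 × 15.3)] = 4.58×10^7 / 5800 = 7894 m³.
F/M = Q·S₀ / (V·X) = 47500 × 155 / (7894 × 2550) = 0.3657 g BOD₅·(g VSS·d)⁻¹.

F/M ≈ 0.366 d⁻¹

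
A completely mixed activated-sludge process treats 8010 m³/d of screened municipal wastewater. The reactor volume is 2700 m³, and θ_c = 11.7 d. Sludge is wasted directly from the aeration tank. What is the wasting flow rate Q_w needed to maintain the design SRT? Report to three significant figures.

Wasting from the aeration tank: Q_w = V / θ_c = 2700 / 11.7 = 230.8 m³/d.

Q_w ≈ 231 m³/d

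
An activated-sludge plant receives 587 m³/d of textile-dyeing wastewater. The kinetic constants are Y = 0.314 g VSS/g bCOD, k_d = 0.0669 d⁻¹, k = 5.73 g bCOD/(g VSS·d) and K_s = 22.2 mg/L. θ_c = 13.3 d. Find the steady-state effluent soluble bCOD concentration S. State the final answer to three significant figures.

S ≈ 1.90 mg/L

From the Monod/SRT balance for a CMAS, S = K_s·(1+k_d θ_c)/[θ_c·(Y k − k_d) − 1] = 22.2 × (1 + 0.0669 × 13.3) / [13.3 × (0.314 × 5.73 − 0.0669) − 1] = 41.95 / 22.04 = 1.904 mg/L.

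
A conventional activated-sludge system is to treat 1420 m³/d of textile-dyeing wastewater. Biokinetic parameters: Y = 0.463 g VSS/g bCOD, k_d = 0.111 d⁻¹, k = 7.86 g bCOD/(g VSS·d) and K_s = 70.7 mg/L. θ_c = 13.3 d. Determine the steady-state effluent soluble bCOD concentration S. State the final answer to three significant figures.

S ≈ 3.81 mg/L

For a completely mixed reactor with recycle the Lawrence–McCarty relation gives S = K_s·(1 + k_d·θ_c) / [θ_c·(Y·k − k_d) − 1] = 70.7 × (1 + 0.111 × 13.3) / [13.3 × (0.463 × 7.86 − 0.111) − 1] = 175.1 / 45.92 = 3.812 mg/L.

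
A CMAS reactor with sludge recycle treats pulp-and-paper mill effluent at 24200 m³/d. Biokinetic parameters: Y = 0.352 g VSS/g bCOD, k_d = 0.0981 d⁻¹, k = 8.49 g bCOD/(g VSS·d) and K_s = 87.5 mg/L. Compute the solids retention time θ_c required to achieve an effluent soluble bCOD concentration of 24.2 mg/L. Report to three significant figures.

Specific growth rate at S = 24.2 mg/L: μ = YkS/(K_s+S) = 0.352·8.49·24.2/(87.5+24.2) = 0.6475 d⁻¹.
θ_c = 1/(μ − k_d) = 1/(0.6475 − 0.0981) = 1/0.5494 = 1.820 d.

θ_c ≈ 1.82 d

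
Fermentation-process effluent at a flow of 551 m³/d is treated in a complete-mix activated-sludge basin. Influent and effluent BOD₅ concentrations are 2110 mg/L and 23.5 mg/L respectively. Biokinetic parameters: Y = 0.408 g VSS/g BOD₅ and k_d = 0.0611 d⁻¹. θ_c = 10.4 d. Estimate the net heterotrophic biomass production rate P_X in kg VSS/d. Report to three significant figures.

Observed yield with endogenous decay: Y_obs = Y / (1 + k_d·θ_c) = 0.408 / (1 + 0.0611 × 10.4) = 0.408 / 1.635 = 0.2495 g VSS/g BOD₅.
Q·(S₀ − S) = 551 × (2110 − 23.5) × 10⁻³ = 1150 kg/d removed.
P_X = Y_obs · Q(S₀ − S) = 0.2495 × 1150 = 286.8 kg VSS/d.

P_X ≈ 287 kg VSS/d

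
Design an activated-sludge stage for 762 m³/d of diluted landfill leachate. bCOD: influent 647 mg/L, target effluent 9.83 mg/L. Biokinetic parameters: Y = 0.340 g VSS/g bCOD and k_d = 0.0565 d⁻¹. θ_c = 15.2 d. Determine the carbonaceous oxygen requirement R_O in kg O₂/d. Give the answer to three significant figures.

Correct the yield for decay: Y_obs = Y/(1 + k_d θ_c) = 0.340 / (1 + 0.0565 × 15.2) = 0.340 / 1.859 = 0.1829.
Q·(S₀ − S) = 762 × (647 − 9.83) × 10⁻³ = 485.5 kg/d removed.
Net sludge production P_X = 0.1829 × 485.5 = 88.81 kg VSS/d.
R_O = Q·(S₀ − S) − 1.42·P_X = 485.5 − 1.42 × 88.81 = 359.4 kg O₂/d.

R_O ≈ 359 kg O₂/d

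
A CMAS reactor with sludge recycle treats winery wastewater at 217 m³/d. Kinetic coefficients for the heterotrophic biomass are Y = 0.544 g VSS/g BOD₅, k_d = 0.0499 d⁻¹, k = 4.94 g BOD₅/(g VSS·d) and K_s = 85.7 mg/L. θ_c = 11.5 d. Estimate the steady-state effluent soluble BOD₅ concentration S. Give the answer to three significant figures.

S ≈ 4.60 mg/L

From the Monod/SRT balance for a CMAS, S = K_s·(1+k_d θ_c)/[θ_c·(Y k − k_d) − 1] = 85.7 × (1 + 0.0499 × 11.5) / [11.5 × (0.544 × 4.94 − 0.0499) − 1] = 134.9 / 29.33 = 4.599 mg/L.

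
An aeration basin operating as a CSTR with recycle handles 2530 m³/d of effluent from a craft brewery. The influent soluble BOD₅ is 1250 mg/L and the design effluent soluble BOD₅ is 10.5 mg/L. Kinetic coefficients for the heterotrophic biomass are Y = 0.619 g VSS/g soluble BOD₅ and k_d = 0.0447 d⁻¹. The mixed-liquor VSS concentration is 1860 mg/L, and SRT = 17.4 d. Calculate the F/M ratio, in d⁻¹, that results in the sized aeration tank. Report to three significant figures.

From the SRT design equation V = Y Q (S₀−S) θ_c / [X (1 + k_d θ_c)] = 0.619 × 2530 × (1250 − 10.5) × 17.4 / [1860 × (1 + 0.0447 × 17.4)] = 3.38×10^7 / 3307 = 10214 m³.
Food-to-microorganism ratio F/M = Q S₀ / (V X) = 2530 × 1250 / (10214 × 1860) = 0.1665 d⁻¹.

F/M ≈ 0.166 d⁻¹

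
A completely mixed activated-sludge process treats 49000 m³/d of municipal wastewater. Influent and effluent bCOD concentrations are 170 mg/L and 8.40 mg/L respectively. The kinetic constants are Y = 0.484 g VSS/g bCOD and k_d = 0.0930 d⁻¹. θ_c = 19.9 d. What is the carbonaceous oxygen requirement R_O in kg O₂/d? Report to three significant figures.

Observed yield with endogenous decay: Y_obs = Y / (1 + k_d·θ_c) = 0.484 / (1 + 0.0930 × 19.9) = 0.484 / 2.851 = 0.1698 g VSS/g bCOD.
ΔS = 170 − 8.40 = 161.6 mg/L, so the substrate removal rate is 49000 × 161.6/1000 = 7918 kg bCOD/d.
Net sludge production P_X = 0.1698 × 7918 = 1344 kg VSS/d.
Carbonaceous O₂ demand = substrate oxidised − cell-mass equivalent = 7918 − 1.42 × 1344 = 6009 kg O₂/d.

R_O ≈ 6010 kg O₂/d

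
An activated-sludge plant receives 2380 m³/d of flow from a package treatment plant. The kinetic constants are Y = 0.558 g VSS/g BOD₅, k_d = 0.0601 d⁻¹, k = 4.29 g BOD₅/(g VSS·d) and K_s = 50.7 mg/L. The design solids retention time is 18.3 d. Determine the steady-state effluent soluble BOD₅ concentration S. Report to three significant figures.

Effluent substrate depends only on kinetics and SRT: S = K_s(1 + k_d θ_c) / [θ_c(Yk − k_d) − 1] = 50.7 × (1 + 0.0601 × 18.3) / [18.3 × (0.558 × 4.29 − 0.0601) − 1] = 106.5 / 41.71 = 2.553 mg/L.

S ≈ 2.55 mg/L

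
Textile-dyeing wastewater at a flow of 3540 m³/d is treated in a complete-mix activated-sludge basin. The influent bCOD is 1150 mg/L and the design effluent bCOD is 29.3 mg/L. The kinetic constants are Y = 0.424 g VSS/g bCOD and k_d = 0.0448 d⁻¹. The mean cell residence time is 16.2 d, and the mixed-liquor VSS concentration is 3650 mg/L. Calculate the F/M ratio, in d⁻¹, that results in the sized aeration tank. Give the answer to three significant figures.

F/M ≈ 0.258 d⁻¹

Steady-state biomass mass balance: V·X·(1 + k_d·θ_c) = Y·Q·(S₀ − S)·θ_c, so V = 0.424 × 3540 × (1150 − 29.3) × 16.2 / [3650 × (1 + 0.0448 × 16.2)] = 2.73×10^7 / 6299 = 4326 m³.
F/M = applied load / biomass = Q·S₀/(V·X) = 3540 × 1150 / (4326 × 3650) = 0.2578 d⁻¹.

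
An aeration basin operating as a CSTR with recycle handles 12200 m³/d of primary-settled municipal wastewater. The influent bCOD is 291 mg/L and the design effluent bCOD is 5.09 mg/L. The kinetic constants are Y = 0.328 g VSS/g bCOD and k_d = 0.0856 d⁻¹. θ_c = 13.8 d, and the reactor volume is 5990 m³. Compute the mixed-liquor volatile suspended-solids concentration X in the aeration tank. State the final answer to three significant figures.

X = Y·Q·ΔS·θ_c / [V·(1 + k_d θ_c)] = 0.328 × 12200 × (291 − 5.09) × 13.8 / [5990 × (1 + 0.0856 × 13.8)] = 1208 mg/L.

X ≈ 1210 mg/L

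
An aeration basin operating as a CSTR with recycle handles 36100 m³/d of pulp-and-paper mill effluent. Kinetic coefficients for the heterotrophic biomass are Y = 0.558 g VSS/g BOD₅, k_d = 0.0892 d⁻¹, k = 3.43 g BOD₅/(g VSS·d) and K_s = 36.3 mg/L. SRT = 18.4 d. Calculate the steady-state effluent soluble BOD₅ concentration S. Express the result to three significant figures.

S ≈ 2.94 mg/L

Effluent substrate depends only on kinetics and SRT: S = K_s(1 + k_d θ_c) / [θ_c(Yk − k_d) − 1] = 36.3 × (1 + 0.0892 × 18.4) / [18.4 × (0.558 × 3.43 − 0.0892) − 1] = 95.88 / 32.58 = 2.943 mg/L.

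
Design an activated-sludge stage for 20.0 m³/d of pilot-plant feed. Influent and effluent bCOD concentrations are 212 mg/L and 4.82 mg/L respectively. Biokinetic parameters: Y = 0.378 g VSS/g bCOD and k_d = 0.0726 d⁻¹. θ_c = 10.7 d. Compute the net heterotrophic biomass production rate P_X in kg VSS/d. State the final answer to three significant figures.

The observed yield is Y_obs = Y/(1 + k_d·θ_c) = 0.378 / (1 + 0.0726 × 10.7) = 0.378 / 1.777 = 0.2127 g VSS per g bCOD removed.
Q·(S₀ − S) = 20.0 × (212 − 4.82) × 10⁻³ = 4.144 kg/d removed.
P_X = Y_obs · Q(S₀ − S) = 0.2127 × 4.144 = 0.8815 kg VSS/d.

P_X ≈ 0.882 kg VSS/d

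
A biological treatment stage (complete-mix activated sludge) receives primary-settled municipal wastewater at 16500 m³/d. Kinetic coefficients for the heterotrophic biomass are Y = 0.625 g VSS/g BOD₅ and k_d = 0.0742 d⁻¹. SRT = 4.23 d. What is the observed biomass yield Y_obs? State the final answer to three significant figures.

Y_obs ≈ 0.476 g VSS/g BOD₅

The observed yield is Y_obs = Y/(1 + k_d·θ_c) = 0.625 / (1 + 0.0742 × 4.23) = 0.625 / 1.314 = 0.4757 g VSS per g BOD₅ removed.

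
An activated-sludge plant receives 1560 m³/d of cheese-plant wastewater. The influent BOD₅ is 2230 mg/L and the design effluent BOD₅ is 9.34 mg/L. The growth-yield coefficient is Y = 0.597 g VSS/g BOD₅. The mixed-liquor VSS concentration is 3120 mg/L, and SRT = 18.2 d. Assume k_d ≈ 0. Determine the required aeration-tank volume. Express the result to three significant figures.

Biomass mass balance (decay neglected): V·X = Y·Q·(S₀ − S)·θ_c, so V = 0.597 × 1560 × (2230 − 9.34) × 18.2 / 3120 = 12064 m³.

V ≈ 12100 m³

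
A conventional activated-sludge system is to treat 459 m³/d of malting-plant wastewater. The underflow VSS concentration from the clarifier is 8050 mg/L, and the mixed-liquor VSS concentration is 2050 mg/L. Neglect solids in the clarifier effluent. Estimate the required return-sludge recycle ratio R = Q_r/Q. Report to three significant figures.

R ≈ 0.342

Solids balance on the clarifier gives (1+R)X = R·X_r, so R = X/(X_r − X) = 2050 / (8050 − 2050) = 0.3417.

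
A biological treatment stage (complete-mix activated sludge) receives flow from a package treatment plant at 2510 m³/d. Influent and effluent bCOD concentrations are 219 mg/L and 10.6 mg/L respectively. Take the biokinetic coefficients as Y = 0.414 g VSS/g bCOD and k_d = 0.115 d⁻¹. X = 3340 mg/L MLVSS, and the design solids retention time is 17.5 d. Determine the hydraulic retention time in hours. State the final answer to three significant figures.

Rearranging the biomass balance for a CMAS with decay, V = Y·Q·ΔS·θ_c / [X·(1+k_d θ_c)] = 0.414 × 2510 × (219 − 10.6) × 17.5 / [3340 × (1 + 0.115 × 17.5)] = 3.79×10^6 / 10062 = 376.6 m³.
HRT = V/Q = 376.6 m³ / 2510 m³·d⁻¹ = 0.1501 d × 24 = 3.601 h.

τ ≈ 3.60 h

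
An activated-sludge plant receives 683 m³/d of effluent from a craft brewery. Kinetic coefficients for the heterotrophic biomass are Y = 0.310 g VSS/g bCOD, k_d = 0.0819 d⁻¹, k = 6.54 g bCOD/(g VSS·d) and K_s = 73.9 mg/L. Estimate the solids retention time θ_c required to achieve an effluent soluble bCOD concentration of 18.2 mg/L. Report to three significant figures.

From 1/θ_c = Y·k·S/(K_s + S) − k_d: Y·k·S/(K_s+S) = 0.310 × 6.54 × 18.2 / (73.9 + 18.2) = 0.4006 d⁻¹.
Then 1/θ_c = μ − k_d = 0.4006 − 0.0819 = 0.3187 d⁻¹, giving θ_c = 3.137 d.

θ_c ≈ 3.14 d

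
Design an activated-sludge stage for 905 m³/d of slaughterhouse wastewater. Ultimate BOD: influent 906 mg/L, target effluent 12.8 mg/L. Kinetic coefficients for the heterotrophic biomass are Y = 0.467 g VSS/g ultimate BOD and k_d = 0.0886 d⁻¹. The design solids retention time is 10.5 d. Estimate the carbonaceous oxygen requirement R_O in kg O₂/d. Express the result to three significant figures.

Observed yield with endogenous decay: Y_obs = Y / (1 + k_d·θ_c) = 0.467 / (1 + 0.0886 × 10.5) = 0.467 / 1.930 = 0.2419 g VSS/g ultimate BOD.
Substrate removed = Q·(S₀ − S) = 905 m³/d × (906 − 12.8) g/m³ = 8.08×10^5 g/d = 808.3 kg/d.
Biomass synthesised: P_X = Y_obs × 808.3 = 195.6 kg VSS/d.
R_O = Q·ΔS − 1.42 P_X = 808.3 − 277.7 = 530.6 kg O₂/d.

R_O ≈ 531 kg O₂/d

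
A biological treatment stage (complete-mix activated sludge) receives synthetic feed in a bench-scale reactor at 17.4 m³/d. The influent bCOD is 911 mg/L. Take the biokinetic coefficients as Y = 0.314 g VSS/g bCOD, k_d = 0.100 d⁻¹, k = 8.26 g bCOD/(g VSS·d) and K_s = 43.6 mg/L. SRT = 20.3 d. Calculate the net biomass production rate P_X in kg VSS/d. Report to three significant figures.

P_X ≈ 1.64 kg VSS/d

From the Monod/SRT balance for a CMAS, S = K_s·(1+k_d θ_c)/[θ_c·(Y k − k_d) − 1] = 43.6 × (1 + 0.100 × 20.3) / [20.3 × (0.314 × 8.26 − 0.100) − 1] = 132.1 / 49.62 = 2.662 mg/L.
Observed yield with endogenous decay: Y_obs = Y / (1 + k_d·θ_c) = 0.314 / (1 + 0.100 × 20.3) = 0.314 / 3.030 = 0.1036 g VSS/g bCOD.
Q·(S₀ − S) = 17.4 × (911 − 2.66) × 10⁻³ = 15.81 kg/d removed.
So the net sludge growth is P_X = 0.1036 × 15.81 = 1.638 kg VSS/d.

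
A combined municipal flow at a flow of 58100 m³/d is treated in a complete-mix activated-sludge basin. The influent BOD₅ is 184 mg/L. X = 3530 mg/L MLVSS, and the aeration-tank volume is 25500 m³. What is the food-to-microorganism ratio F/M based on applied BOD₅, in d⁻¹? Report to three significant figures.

Food-to-microorganism ratio F/M = Q S₀ / (V X) = 58100 × 184 / (25500 × 3530) = 0.1188 d⁻¹.

F/M ≈ 0.119 d⁻¹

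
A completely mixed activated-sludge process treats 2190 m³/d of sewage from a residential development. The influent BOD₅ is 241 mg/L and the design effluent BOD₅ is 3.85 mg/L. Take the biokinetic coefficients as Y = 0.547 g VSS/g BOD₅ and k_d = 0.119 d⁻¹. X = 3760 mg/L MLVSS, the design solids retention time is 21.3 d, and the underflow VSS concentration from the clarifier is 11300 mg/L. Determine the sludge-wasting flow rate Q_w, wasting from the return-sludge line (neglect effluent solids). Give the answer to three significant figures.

From the SRT design equation V = Y Q (S₀−S) θ_c / [X (1 + k_d θ_c)] = 0.547 × 2190 × (241 − 3.85) × 21.3 / [3760 × (1 + 0.119 × 21.3)] = 6.05×10^6 / 13290 = 455.3 m³.
Q_w = (V·X)/(θ_c X_r) = 455.3 × 3760 / (21.3 × 11300) = 7.113 m³/d.

Q_w ≈ 7.11 m³/d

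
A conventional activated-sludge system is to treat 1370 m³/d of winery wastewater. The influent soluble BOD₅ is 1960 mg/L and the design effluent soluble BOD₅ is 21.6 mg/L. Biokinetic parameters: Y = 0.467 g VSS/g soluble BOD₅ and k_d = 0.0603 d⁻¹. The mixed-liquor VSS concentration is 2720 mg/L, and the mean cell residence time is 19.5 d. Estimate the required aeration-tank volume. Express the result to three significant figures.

From the SRT design equation V = Y Q (S₀−S) θ_c / [X (1 + k_d θ_c)] = 0.467 × 1370 × (1960 − 21.6) × 19.5 / [2720 × (1 + 0.0603 × 19.5)] = 2.42×10^7 / 5918 = 4086 m³.

V ≈ 4090 m³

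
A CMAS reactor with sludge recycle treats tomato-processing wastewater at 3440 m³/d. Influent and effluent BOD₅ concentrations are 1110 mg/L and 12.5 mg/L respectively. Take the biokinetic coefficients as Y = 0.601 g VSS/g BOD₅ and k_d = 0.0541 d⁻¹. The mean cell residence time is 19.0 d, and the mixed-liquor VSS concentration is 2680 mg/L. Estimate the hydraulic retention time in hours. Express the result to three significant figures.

τ ≈ 55.3 h

Steady-state biomass mass balance: V·X·(1 + k_d·θ_c) = Y·Q·(S₀ − S)·θ_c, so V = 0.601 × 3440 × (1110 − 12.5) × 19.0 / [2680 × (1 + 0.0541 × 19.0)] = 4.31×10^7 / 5435 = 7932 m³.
HRT = V/Q = 7932 m³ / 3440 m³·d⁻¹ = 2.306 d × 24 = 55.34 h.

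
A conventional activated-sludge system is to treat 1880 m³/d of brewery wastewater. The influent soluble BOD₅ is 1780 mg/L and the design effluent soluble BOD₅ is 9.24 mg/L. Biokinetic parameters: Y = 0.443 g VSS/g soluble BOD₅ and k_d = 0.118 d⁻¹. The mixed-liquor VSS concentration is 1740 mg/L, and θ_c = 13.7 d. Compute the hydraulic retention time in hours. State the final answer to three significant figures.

τ ≈ 56.7 h

Rearranging the biomass balance for a CMAS with decay, V = Y·Q·ΔS·θ_c / [X·(1+k_d θ_c)] = 0.443 × 1880 × (1780 − 9.24) × 13.7 / [1740 × (1 + 0.118 × 13.7)] = 2.02×10^7 / 4553 = 4438 m³.
τ = V/Q = 4438/1880 = 2.360 d, or 56.65 h.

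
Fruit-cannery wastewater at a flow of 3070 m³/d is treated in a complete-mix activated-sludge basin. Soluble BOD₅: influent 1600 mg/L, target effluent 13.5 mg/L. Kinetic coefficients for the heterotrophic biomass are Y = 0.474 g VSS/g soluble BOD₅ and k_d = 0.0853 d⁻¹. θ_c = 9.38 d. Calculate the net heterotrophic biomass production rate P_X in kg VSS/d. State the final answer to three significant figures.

Y_obs = Y / (1 + k_d θ_c) = 0.474 / (1 + 0.0853 × 9.38) = 0.474 / 1.800 = 0.2633.
Q·(S₀ − S) = 3070 × (1600 − 13.5) × 10⁻³ = 4871 kg/d removed.
So the net sludge growth is P_X = 0.2633 × 4871 = 1282 kg VSS/d.

P_X ≈ 1280 kg VSS/d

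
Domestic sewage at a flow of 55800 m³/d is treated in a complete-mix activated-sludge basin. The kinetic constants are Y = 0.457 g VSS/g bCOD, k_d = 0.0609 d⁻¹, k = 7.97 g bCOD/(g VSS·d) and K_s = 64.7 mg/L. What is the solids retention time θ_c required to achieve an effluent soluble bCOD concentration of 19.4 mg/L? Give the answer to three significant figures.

At the target effluent, Y k S/(K_s+S) = 0.457×7.97×19.4/84.10 = 0.8402 d⁻¹.
θ_c = 1/(μ − k_d) = 1/(0.8402 − 0.0609) = 1/0.7793 = 1.283 d.

θ_c ≈ 1.28 d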